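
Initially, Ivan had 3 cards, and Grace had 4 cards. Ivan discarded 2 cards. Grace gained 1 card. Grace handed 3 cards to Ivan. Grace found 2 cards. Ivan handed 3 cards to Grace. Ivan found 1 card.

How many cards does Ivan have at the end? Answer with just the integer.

Answer: 2

Derivation:
Tracking counts step by step:
Start: Ivan=3, Grace=4
Event 1 (Ivan -2): Ivan: 3 -> 1. State: Ivan=1, Grace=4
Event 2 (Grace +1): Grace: 4 -> 5. State: Ivan=1, Grace=5
Event 3 (Grace -> Ivan, 3): Grace: 5 -> 2, Ivan: 1 -> 4. State: Ivan=4, Grace=2
Event 4 (Grace +2): Grace: 2 -> 4. State: Ivan=4, Grace=4
Event 5 (Ivan -> Grace, 3): Ivan: 4 -> 1, Grace: 4 -> 7. State: Ivan=1, Grace=7
Event 6 (Ivan +1): Ivan: 1 -> 2. State: Ivan=2, Grace=7

Ivan's final count: 2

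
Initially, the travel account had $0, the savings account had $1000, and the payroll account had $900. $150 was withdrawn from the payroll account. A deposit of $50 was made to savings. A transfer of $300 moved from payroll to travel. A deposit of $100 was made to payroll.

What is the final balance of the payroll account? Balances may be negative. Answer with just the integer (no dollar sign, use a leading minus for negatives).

Answer: 550

Derivation:
Tracking account balances step by step:
Start: travel=0, savings=1000, payroll=900
Event 1 (withdraw 150 from payroll): payroll: 900 - 150 = 750. Balances: travel=0, savings=1000, payroll=750
Event 2 (deposit 50 to savings): savings: 1000 + 50 = 1050. Balances: travel=0, savings=1050, payroll=750
Event 3 (transfer 300 payroll -> travel): payroll: 750 - 300 = 450, travel: 0 + 300 = 300. Balances: travel=300, savings=1050, payroll=450
Event 4 (deposit 100 to payroll): payroll: 450 + 100 = 550. Balances: travel=300, savings=1050, payroll=550

Final balance of payroll: 550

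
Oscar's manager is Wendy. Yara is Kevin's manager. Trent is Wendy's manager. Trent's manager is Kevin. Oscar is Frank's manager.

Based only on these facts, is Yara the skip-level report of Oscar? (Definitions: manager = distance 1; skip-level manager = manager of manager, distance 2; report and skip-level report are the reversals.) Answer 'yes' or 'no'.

Reconstructing the manager chain from the given facts:
  Yara -> Kevin -> Trent -> Wendy -> Oscar -> Frank
(each arrow means 'manager of the next')
Positions in the chain (0 = top):
  position of Yara: 0
  position of Kevin: 1
  position of Trent: 2
  position of Wendy: 3
  position of Oscar: 4
  position of Frank: 5

Yara is at position 0, Oscar is at position 4; signed distance (j - i) = 4.
'skip-level report' requires j - i = -2. Actual distance is 4, so the relation does NOT hold.

Answer: no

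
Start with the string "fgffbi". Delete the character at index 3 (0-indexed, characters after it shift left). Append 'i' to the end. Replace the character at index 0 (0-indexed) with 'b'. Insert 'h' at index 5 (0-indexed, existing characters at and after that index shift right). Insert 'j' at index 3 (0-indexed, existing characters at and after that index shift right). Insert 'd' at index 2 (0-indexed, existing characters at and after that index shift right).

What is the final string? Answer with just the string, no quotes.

Applying each edit step by step:
Start: "fgffbi"
Op 1 (delete idx 3 = 'f'): "fgffbi" -> "fgfbi"
Op 2 (append 'i'): "fgfbi" -> "fgfbii"
Op 3 (replace idx 0: 'f' -> 'b'): "fgfbii" -> "bgfbii"
Op 4 (insert 'h' at idx 5): "bgfbii" -> "bgfbihi"
Op 5 (insert 'j' at idx 3): "bgfbihi" -> "bgfjbihi"
Op 6 (insert 'd' at idx 2): "bgfjbihi" -> "bgdfjbihi"

Answer: bgdfjbihi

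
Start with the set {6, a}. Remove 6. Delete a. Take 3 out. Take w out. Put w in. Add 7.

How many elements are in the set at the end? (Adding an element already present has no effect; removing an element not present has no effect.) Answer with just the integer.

Tracking the set through each operation:
Start: {6, a}
Event 1 (remove 6): removed. Set: {a}
Event 2 (remove a): removed. Set: {}
Event 3 (remove 3): not present, no change. Set: {}
Event 4 (remove w): not present, no change. Set: {}
Event 5 (add w): added. Set: {w}
Event 6 (add 7): added. Set: {7, w}

Final set: {7, w} (size 2)

Answer: 2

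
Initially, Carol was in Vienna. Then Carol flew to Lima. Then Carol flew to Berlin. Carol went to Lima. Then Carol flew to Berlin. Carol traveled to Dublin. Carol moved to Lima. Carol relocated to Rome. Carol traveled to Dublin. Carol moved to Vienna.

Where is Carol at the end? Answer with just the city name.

Answer: Vienna

Derivation:
Tracking Carol's location:
Start: Carol is in Vienna.
After move 1: Vienna -> Lima. Carol is in Lima.
After move 2: Lima -> Berlin. Carol is in Berlin.
After move 3: Berlin -> Lima. Carol is in Lima.
After move 4: Lima -> Berlin. Carol is in Berlin.
After move 5: Berlin -> Dublin. Carol is in Dublin.
After move 6: Dublin -> Lima. Carol is in Lima.
After move 7: Lima -> Rome. Carol is in Rome.
After move 8: Rome -> Dublin. Carol is in Dublin.
After move 9: Dublin -> Vienna. Carol is in Vienna.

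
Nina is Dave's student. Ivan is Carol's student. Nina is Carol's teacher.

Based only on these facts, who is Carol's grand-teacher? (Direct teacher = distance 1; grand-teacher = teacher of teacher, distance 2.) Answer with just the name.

Answer: Dave

Derivation:
Reconstructing the teacher chain from the given facts:
  Dave -> Nina -> Carol -> Ivan
(each arrow means 'teacher of the next')
Positions in the chain (0 = top):
  position of Dave: 0
  position of Nina: 1
  position of Carol: 2
  position of Ivan: 3

Carol is at position 2; the grand-teacher is 2 steps up the chain, i.e. position 0: Dave.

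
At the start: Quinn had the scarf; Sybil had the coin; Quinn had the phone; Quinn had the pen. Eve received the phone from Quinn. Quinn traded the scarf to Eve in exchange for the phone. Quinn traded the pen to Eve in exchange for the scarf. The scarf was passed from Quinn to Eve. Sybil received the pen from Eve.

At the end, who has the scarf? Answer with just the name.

Answer: Eve

Derivation:
Tracking all object holders:
Start: scarf:Quinn, coin:Sybil, phone:Quinn, pen:Quinn
Event 1 (give phone: Quinn -> Eve). State: scarf:Quinn, coin:Sybil, phone:Eve, pen:Quinn
Event 2 (swap scarf<->phone: now scarf:Eve, phone:Quinn). State: scarf:Eve, coin:Sybil, phone:Quinn, pen:Quinn
Event 3 (swap pen<->scarf: now pen:Eve, scarf:Quinn). State: scarf:Quinn, coin:Sybil, phone:Quinn, pen:Eve
Event 4 (give scarf: Quinn -> Eve). State: scarf:Eve, coin:Sybil, phone:Quinn, pen:Eve
Event 5 (give pen: Eve -> Sybil). State: scarf:Eve, coin:Sybil, phone:Quinn, pen:Sybil

Final state: scarf:Eve, coin:Sybil, phone:Quinn, pen:Sybil
The scarf is held by Eve.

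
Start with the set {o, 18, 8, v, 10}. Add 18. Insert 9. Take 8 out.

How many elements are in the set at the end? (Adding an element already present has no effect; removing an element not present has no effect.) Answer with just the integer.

Tracking the set through each operation:
Start: {10, 18, 8, o, v}
Event 1 (add 18): already present, no change. Set: {10, 18, 8, o, v}
Event 2 (add 9): added. Set: {10, 18, 8, 9, o, v}
Event 3 (remove 8): removed. Set: {10, 18, 9, o, v}

Final set: {10, 18, 9, o, v} (size 5)

Answer: 5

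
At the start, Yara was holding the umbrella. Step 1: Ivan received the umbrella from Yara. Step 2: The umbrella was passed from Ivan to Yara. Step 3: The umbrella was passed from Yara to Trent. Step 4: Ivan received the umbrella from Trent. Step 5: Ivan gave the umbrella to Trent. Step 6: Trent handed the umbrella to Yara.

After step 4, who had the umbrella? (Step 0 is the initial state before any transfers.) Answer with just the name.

Answer: Ivan

Derivation:
Tracking the umbrella holder through step 4:
After step 0 (start): Yara
After step 1: Ivan
After step 2: Yara
After step 3: Trent
After step 4: Ivan

At step 4, the holder is Ivan.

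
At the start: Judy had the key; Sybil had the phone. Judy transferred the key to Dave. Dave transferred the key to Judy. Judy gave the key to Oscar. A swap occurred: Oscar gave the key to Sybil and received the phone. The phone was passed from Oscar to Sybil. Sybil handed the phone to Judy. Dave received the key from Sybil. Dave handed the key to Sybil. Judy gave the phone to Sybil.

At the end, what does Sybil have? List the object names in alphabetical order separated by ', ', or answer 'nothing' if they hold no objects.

Tracking all object holders:
Start: key:Judy, phone:Sybil
Event 1 (give key: Judy -> Dave). State: key:Dave, phone:Sybil
Event 2 (give key: Dave -> Judy). State: key:Judy, phone:Sybil
Event 3 (give key: Judy -> Oscar). State: key:Oscar, phone:Sybil
Event 4 (swap key<->phone: now key:Sybil, phone:Oscar). State: key:Sybil, phone:Oscar
Event 5 (give phone: Oscar -> Sybil). State: key:Sybil, phone:Sybil
Event 6 (give phone: Sybil -> Judy). State: key:Sybil, phone:Judy
Event 7 (give key: Sybil -> Dave). State: key:Dave, phone:Judy
Event 8 (give key: Dave -> Sybil). State: key:Sybil, phone:Judy
Event 9 (give phone: Judy -> Sybil). State: key:Sybil, phone:Sybil

Final state: key:Sybil, phone:Sybil
Sybil holds: key, phone.

Answer: key, phone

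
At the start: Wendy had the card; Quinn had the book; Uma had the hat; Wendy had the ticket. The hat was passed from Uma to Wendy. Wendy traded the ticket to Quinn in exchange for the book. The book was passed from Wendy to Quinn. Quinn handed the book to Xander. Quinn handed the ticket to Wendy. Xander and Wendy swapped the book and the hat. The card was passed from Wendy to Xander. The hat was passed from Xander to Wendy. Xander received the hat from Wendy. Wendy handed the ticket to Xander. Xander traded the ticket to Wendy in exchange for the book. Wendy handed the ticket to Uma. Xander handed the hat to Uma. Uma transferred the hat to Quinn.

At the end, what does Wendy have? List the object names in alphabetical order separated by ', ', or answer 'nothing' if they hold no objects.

Tracking all object holders:
Start: card:Wendy, book:Quinn, hat:Uma, ticket:Wendy
Event 1 (give hat: Uma -> Wendy). State: card:Wendy, book:Quinn, hat:Wendy, ticket:Wendy
Event 2 (swap ticket<->book: now ticket:Quinn, book:Wendy). State: card:Wendy, book:Wendy, hat:Wendy, ticket:Quinn
Event 3 (give book: Wendy -> Quinn). State: card:Wendy, book:Quinn, hat:Wendy, ticket:Quinn
Event 4 (give book: Quinn -> Xander). State: card:Wendy, book:Xander, hat:Wendy, ticket:Quinn
Event 5 (give ticket: Quinn -> Wendy). State: card:Wendy, book:Xander, hat:Wendy, ticket:Wendy
Event 6 (swap book<->hat: now book:Wendy, hat:Xander). State: card:Wendy, book:Wendy, hat:Xander, ticket:Wendy
Event 7 (give card: Wendy -> Xander). State: card:Xander, book:Wendy, hat:Xander, ticket:Wendy
Event 8 (give hat: Xander -> Wendy). State: card:Xander, book:Wendy, hat:Wendy, ticket:Wendy
Event 9 (give hat: Wendy -> Xander). State: card:Xander, book:Wendy, hat:Xander, ticket:Wendy
Event 10 (give ticket: Wendy -> Xander). State: card:Xander, book:Wendy, hat:Xander, ticket:Xander
Event 11 (swap ticket<->book: now ticket:Wendy, book:Xander). State: card:Xander, book:Xander, hat:Xander, ticket:Wendy
Event 12 (give ticket: Wendy -> Uma). State: card:Xander, book:Xander, hat:Xander, ticket:Uma
Event 13 (give hat: Xander -> Uma). State: card:Xander, book:Xander, hat:Uma, ticket:Uma
Event 14 (give hat: Uma -> Quinn). State: card:Xander, book:Xander, hat:Quinn, ticket:Uma

Final state: card:Xander, book:Xander, hat:Quinn, ticket:Uma
Wendy holds: (nothing).

Answer: nothing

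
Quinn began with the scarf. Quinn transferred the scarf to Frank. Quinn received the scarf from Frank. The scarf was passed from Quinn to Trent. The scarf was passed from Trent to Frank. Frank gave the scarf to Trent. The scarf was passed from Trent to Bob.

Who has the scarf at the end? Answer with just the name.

Answer: Bob

Derivation:
Tracking the scarf through each event:
Start: Quinn has the scarf.
After event 1: Frank has the scarf.
After event 2: Quinn has the scarf.
After event 3: Trent has the scarf.
After event 4: Frank has the scarf.
After event 5: Trent has the scarf.
After event 6: Bob has the scarf.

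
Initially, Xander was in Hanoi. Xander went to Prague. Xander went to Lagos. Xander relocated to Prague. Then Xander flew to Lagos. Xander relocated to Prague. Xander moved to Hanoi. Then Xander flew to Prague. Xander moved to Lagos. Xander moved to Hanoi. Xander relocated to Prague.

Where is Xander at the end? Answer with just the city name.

Tracking Xander's location:
Start: Xander is in Hanoi.
After move 1: Hanoi -> Prague. Xander is in Prague.
After move 2: Prague -> Lagos. Xander is in Lagos.
After move 3: Lagos -> Prague. Xander is in Prague.
After move 4: Prague -> Lagos. Xander is in Lagos.
After move 5: Lagos -> Prague. Xander is in Prague.
After move 6: Prague -> Hanoi. Xander is in Hanoi.
After move 7: Hanoi -> Prague. Xander is in Prague.
After move 8: Prague -> Lagos. Xander is in Lagos.
After move 9: Lagos -> Hanoi. Xander is in Hanoi.
After move 10: Hanoi -> Prague. Xander is in Prague.

Answer: Prague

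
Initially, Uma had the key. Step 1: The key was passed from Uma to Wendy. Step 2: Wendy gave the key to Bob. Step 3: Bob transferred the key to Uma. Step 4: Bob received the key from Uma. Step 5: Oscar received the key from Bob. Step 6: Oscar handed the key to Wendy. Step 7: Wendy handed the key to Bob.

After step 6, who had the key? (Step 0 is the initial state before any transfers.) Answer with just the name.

Answer: Wendy

Derivation:
Tracking the key holder through step 6:
After step 0 (start): Uma
After step 1: Wendy
After step 2: Bob
After step 3: Uma
After step 4: Bob
After step 5: Oscar
After step 6: Wendy

At step 6, the holder is Wendy.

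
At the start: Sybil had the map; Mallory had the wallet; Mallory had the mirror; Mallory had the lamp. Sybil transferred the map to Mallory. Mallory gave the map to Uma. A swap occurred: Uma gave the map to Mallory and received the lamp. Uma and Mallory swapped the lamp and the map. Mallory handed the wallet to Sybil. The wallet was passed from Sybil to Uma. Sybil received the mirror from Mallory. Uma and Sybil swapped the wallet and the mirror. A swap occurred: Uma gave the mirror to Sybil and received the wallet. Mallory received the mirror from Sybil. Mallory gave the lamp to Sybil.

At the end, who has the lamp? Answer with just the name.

Answer: Sybil

Derivation:
Tracking all object holders:
Start: map:Sybil, wallet:Mallory, mirror:Mallory, lamp:Mallory
Event 1 (give map: Sybil -> Mallory). State: map:Mallory, wallet:Mallory, mirror:Mallory, lamp:Mallory
Event 2 (give map: Mallory -> Uma). State: map:Uma, wallet:Mallory, mirror:Mallory, lamp:Mallory
Event 3 (swap map<->lamp: now map:Mallory, lamp:Uma). State: map:Mallory, wallet:Mallory, mirror:Mallory, lamp:Uma
Event 4 (swap lamp<->map: now lamp:Mallory, map:Uma). State: map:Uma, wallet:Mallory, mirror:Mallory, lamp:Mallory
Event 5 (give wallet: Mallory -> Sybil). State: map:Uma, wallet:Sybil, mirror:Mallory, lamp:Mallory
Event 6 (give wallet: Sybil -> Uma). State: map:Uma, wallet:Uma, mirror:Mallory, lamp:Mallory
Event 7 (give mirror: Mallory -> Sybil). State: map:Uma, wallet:Uma, mirror:Sybil, lamp:Mallory
Event 8 (swap wallet<->mirror: now wallet:Sybil, mirror:Uma). State: map:Uma, wallet:Sybil, mirror:Uma, lamp:Mallory
Event 9 (swap mirror<->wallet: now mirror:Sybil, wallet:Uma). State: map:Uma, wallet:Uma, mirror:Sybil, lamp:Mallory
Event 10 (give mirror: Sybil -> Mallory). State: map:Uma, wallet:Uma, mirror:Mallory, lamp:Mallory
Event 11 (give lamp: Mallory -> Sybil). State: map:Uma, wallet:Uma, mirror:Mallory, lamp:Sybil

Final state: map:Uma, wallet:Uma, mirror:Mallory, lamp:Sybil
The lamp is held by Sybil.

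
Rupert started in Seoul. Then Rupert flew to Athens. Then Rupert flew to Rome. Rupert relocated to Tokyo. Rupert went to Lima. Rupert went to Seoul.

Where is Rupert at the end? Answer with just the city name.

Answer: Seoul

Derivation:
Tracking Rupert's location:
Start: Rupert is in Seoul.
After move 1: Seoul -> Athens. Rupert is in Athens.
After move 2: Athens -> Rome. Rupert is in Rome.
After move 3: Rome -> Tokyo. Rupert is in Tokyo.
After move 4: Tokyo -> Lima. Rupert is in Lima.
After move 5: Lima -> Seoul. Rupert is in Seoul.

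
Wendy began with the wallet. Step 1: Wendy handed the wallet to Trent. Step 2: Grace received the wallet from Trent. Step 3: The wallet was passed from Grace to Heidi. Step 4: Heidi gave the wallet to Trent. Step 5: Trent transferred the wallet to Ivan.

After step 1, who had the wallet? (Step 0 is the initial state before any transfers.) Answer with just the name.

Tracking the wallet holder through step 1:
After step 0 (start): Wendy
After step 1: Trent

At step 1, the holder is Trent.

Answer: Trent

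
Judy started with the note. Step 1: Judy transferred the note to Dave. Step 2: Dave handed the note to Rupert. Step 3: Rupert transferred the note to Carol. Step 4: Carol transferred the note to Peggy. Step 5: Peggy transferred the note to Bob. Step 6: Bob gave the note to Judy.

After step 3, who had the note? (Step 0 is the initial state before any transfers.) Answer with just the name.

Tracking the note holder through step 3:
After step 0 (start): Judy
After step 1: Dave
After step 2: Rupert
After step 3: Carol

At step 3, the holder is Carol.

Answer: Carol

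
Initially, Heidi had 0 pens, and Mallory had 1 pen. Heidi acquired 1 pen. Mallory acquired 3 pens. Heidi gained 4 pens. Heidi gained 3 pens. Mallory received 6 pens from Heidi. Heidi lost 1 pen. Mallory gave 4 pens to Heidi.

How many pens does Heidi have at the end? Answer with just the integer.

Answer: 5

Derivation:
Tracking counts step by step:
Start: Heidi=0, Mallory=1
Event 1 (Heidi +1): Heidi: 0 -> 1. State: Heidi=1, Mallory=1
Event 2 (Mallory +3): Mallory: 1 -> 4. State: Heidi=1, Mallory=4
Event 3 (Heidi +4): Heidi: 1 -> 5. State: Heidi=5, Mallory=4
Event 4 (Heidi +3): Heidi: 5 -> 8. State: Heidi=8, Mallory=4
Event 5 (Heidi -> Mallory, 6): Heidi: 8 -> 2, Mallory: 4 -> 10. State: Heidi=2, Mallory=10
Event 6 (Heidi -1): Heidi: 2 -> 1. State: Heidi=1, Mallory=10
Event 7 (Mallory -> Heidi, 4): Mallory: 10 -> 6, Heidi: 1 -> 5. State: Heidi=5, Mallory=6

Heidi's final count: 5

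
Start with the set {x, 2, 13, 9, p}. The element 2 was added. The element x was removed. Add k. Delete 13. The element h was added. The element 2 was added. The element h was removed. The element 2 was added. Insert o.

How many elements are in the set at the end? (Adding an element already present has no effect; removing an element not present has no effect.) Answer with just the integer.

Answer: 5

Derivation:
Tracking the set through each operation:
Start: {13, 2, 9, p, x}
Event 1 (add 2): already present, no change. Set: {13, 2, 9, p, x}
Event 2 (remove x): removed. Set: {13, 2, 9, p}
Event 3 (add k): added. Set: {13, 2, 9, k, p}
Event 4 (remove 13): removed. Set: {2, 9, k, p}
Event 5 (add h): added. Set: {2, 9, h, k, p}
Event 6 (add 2): already present, no change. Set: {2, 9, h, k, p}
Event 7 (remove h): removed. Set: {2, 9, k, p}
Event 8 (add 2): already present, no change. Set: {2, 9, k, p}
Event 9 (add o): added. Set: {2, 9, k, o, p}

Final set: {2, 9, k, o, p} (size 5)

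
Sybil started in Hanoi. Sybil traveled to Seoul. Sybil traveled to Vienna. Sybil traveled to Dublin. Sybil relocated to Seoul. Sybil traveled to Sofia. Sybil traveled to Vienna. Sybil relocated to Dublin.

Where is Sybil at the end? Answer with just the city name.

Answer: Dublin

Derivation:
Tracking Sybil's location:
Start: Sybil is in Hanoi.
After move 1: Hanoi -> Seoul. Sybil is in Seoul.
After move 2: Seoul -> Vienna. Sybil is in Vienna.
After move 3: Vienna -> Dublin. Sybil is in Dublin.
After move 4: Dublin -> Seoul. Sybil is in Seoul.
After move 5: Seoul -> Sofia. Sybil is in Sofia.
After move 6: Sofia -> Vienna. Sybil is in Vienna.
After move 7: Vienna -> Dublin. Sybil is in Dublin.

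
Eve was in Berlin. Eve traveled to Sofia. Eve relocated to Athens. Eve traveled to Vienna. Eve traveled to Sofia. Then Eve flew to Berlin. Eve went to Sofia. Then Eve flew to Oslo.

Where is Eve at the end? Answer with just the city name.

Answer: Oslo

Derivation:
Tracking Eve's location:
Start: Eve is in Berlin.
After move 1: Berlin -> Sofia. Eve is in Sofia.
After move 2: Sofia -> Athens. Eve is in Athens.
After move 3: Athens -> Vienna. Eve is in Vienna.
After move 4: Vienna -> Sofia. Eve is in Sofia.
After move 5: Sofia -> Berlin. Eve is in Berlin.
After move 6: Berlin -> Sofia. Eve is in Sofia.
After move 7: Sofia -> Oslo. Eve is in Oslo.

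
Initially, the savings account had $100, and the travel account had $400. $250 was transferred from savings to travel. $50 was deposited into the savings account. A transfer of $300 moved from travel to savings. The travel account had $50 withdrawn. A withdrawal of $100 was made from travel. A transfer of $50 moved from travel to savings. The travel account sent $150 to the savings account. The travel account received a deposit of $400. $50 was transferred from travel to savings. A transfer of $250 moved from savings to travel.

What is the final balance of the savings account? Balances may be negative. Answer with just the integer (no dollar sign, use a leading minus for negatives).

Tracking account balances step by step:
Start: savings=100, travel=400
Event 1 (transfer 250 savings -> travel): savings: 100 - 250 = -150, travel: 400 + 250 = 650. Balances: savings=-150, travel=650
Event 2 (deposit 50 to savings): savings: -150 + 50 = -100. Balances: savings=-100, travel=650
Event 3 (transfer 300 travel -> savings): travel: 650 - 300 = 350, savings: -100 + 300 = 200. Balances: savings=200, travel=350
Event 4 (withdraw 50 from travel): travel: 350 - 50 = 300. Balances: savings=200, travel=300
Event 5 (withdraw 100 from travel): travel: 300 - 100 = 200. Balances: savings=200, travel=200
Event 6 (transfer 50 travel -> savings): travel: 200 - 50 = 150, savings: 200 + 50 = 250. Balances: savings=250, travel=150
Event 7 (transfer 150 travel -> savings): travel: 150 - 150 = 0, savings: 250 + 150 = 400. Balances: savings=400, travel=0
Event 8 (deposit 400 to travel): travel: 0 + 400 = 400. Balances: savings=400, travel=400
Event 9 (transfer 50 travel -> savings): travel: 400 - 50 = 350, savings: 400 + 50 = 450. Balances: savings=450, travel=350
Event 10 (transfer 250 savings -> travel): savings: 450 - 250 = 200, travel: 350 + 250 = 600. Balances: savings=200, travel=600

Final balance of savings: 200

Answer: 200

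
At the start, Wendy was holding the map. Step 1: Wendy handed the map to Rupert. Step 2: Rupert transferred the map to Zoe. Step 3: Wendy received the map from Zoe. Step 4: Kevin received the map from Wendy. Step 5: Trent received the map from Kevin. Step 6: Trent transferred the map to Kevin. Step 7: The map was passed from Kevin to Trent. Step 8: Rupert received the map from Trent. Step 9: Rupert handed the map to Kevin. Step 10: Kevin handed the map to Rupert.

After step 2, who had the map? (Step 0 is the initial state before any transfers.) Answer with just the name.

Answer: Zoe

Derivation:
Tracking the map holder through step 2:
After step 0 (start): Wendy
After step 1: Rupert
After step 2: Zoe

At step 2, the holder is Zoe.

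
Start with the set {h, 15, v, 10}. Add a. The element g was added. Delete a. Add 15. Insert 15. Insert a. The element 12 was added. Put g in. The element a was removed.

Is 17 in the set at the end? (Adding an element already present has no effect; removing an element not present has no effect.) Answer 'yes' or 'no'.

Tracking the set through each operation:
Start: {10, 15, h, v}
Event 1 (add a): added. Set: {10, 15, a, h, v}
Event 2 (add g): added. Set: {10, 15, a, g, h, v}
Event 3 (remove a): removed. Set: {10, 15, g, h, v}
Event 4 (add 15): already present, no change. Set: {10, 15, g, h, v}
Event 5 (add 15): already present, no change. Set: {10, 15, g, h, v}
Event 6 (add a): added. Set: {10, 15, a, g, h, v}
Event 7 (add 12): added. Set: {10, 12, 15, a, g, h, v}
Event 8 (add g): already present, no change. Set: {10, 12, 15, a, g, h, v}
Event 9 (remove a): removed. Set: {10, 12, 15, g, h, v}

Final set: {10, 12, 15, g, h, v} (size 6)
17 is NOT in the final set.

Answer: no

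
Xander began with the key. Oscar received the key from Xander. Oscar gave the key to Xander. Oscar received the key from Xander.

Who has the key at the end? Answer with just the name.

Tracking the key through each event:
Start: Xander has the key.
After event 1: Oscar has the key.
After event 2: Xander has the key.
After event 3: Oscar has the key.

Answer: Oscar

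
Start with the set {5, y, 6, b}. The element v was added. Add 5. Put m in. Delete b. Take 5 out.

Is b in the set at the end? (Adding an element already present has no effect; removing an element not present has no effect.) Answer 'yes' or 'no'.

Answer: no

Derivation:
Tracking the set through each operation:
Start: {5, 6, b, y}
Event 1 (add v): added. Set: {5, 6, b, v, y}
Event 2 (add 5): already present, no change. Set: {5, 6, b, v, y}
Event 3 (add m): added. Set: {5, 6, b, m, v, y}
Event 4 (remove b): removed. Set: {5, 6, m, v, y}
Event 5 (remove 5): removed. Set: {6, m, v, y}

Final set: {6, m, v, y} (size 4)
b is NOT in the final set.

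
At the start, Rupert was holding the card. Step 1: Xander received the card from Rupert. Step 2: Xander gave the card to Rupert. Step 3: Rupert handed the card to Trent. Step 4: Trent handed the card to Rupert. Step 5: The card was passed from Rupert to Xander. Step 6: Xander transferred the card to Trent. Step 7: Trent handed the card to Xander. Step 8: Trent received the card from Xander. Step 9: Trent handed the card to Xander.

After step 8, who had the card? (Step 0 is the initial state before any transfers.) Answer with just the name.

Answer: Trent

Derivation:
Tracking the card holder through step 8:
After step 0 (start): Rupert
After step 1: Xander
After step 2: Rupert
After step 3: Trent
After step 4: Rupert
After step 5: Xander
After step 6: Trent
After step 7: Xander
After step 8: Trent

At step 8, the holder is Trent.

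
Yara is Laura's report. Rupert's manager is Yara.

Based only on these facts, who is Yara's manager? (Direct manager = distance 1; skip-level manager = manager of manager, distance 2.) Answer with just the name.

Reconstructing the manager chain from the given facts:
  Laura -> Yara -> Rupert
(each arrow means 'manager of the next')
Positions in the chain (0 = top):
  position of Laura: 0
  position of Yara: 1
  position of Rupert: 2

Yara is at position 1; the manager is 1 step up the chain, i.e. position 0: Laura.

Answer: Laura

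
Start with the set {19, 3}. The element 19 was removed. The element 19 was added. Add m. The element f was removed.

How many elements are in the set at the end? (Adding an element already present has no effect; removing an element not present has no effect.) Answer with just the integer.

Tracking the set through each operation:
Start: {19, 3}
Event 1 (remove 19): removed. Set: {3}
Event 2 (add 19): added. Set: {19, 3}
Event 3 (add m): added. Set: {19, 3, m}
Event 4 (remove f): not present, no change. Set: {19, 3, m}

Final set: {19, 3, m} (size 3)

Answer: 3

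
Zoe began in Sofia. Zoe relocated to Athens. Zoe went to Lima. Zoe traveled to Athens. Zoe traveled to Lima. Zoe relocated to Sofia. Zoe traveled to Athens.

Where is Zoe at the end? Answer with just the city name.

Answer: Athens

Derivation:
Tracking Zoe's location:
Start: Zoe is in Sofia.
After move 1: Sofia -> Athens. Zoe is in Athens.
After move 2: Athens -> Lima. Zoe is in Lima.
After move 3: Lima -> Athens. Zoe is in Athens.
After move 4: Athens -> Lima. Zoe is in Lima.
After move 5: Lima -> Sofia. Zoe is in Sofia.
After move 6: Sofia -> Athens. Zoe is in Athens.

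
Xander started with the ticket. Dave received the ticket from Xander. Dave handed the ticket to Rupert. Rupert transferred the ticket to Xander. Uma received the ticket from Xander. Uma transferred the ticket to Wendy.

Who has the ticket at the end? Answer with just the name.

Tracking the ticket through each event:
Start: Xander has the ticket.
After event 1: Dave has the ticket.
After event 2: Rupert has the ticket.
After event 3: Xander has the ticket.
After event 4: Uma has the ticket.
After event 5: Wendy has the ticket.

Answer: Wendy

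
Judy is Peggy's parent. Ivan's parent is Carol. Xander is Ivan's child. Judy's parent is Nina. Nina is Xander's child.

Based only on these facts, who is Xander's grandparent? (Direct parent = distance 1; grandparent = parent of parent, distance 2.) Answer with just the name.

Answer: Carol

Derivation:
Reconstructing the parent chain from the given facts:
  Carol -> Ivan -> Xander -> Nina -> Judy -> Peggy
(each arrow means 'parent of the next')
Positions in the chain (0 = top):
  position of Carol: 0
  position of Ivan: 1
  position of Xander: 2
  position of Nina: 3
  position of Judy: 4
  position of Peggy: 5

Xander is at position 2; the grandparent is 2 steps up the chain, i.e. position 0: Carol.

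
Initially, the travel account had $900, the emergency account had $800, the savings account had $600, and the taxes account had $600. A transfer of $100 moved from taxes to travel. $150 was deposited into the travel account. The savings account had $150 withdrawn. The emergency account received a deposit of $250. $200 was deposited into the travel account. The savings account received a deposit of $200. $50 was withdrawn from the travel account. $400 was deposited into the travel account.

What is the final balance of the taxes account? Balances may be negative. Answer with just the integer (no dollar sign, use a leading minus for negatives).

Tracking account balances step by step:
Start: travel=900, emergency=800, savings=600, taxes=600
Event 1 (transfer 100 taxes -> travel): taxes: 600 - 100 = 500, travel: 900 + 100 = 1000. Balances: travel=1000, emergency=800, savings=600, taxes=500
Event 2 (deposit 150 to travel): travel: 1000 + 150 = 1150. Balances: travel=1150, emergency=800, savings=600, taxes=500
Event 3 (withdraw 150 from savings): savings: 600 - 150 = 450. Balances: travel=1150, emergency=800, savings=450, taxes=500
Event 4 (deposit 250 to emergency): emergency: 800 + 250 = 1050. Balances: travel=1150, emergency=1050, savings=450, taxes=500
Event 5 (deposit 200 to travel): travel: 1150 + 200 = 1350. Balances: travel=1350, emergency=1050, savings=450, taxes=500
Event 6 (deposit 200 to savings): savings: 450 + 200 = 650. Balances: travel=1350, emergency=1050, savings=650, taxes=500
Event 7 (withdraw 50 from travel): travel: 1350 - 50 = 1300. Balances: travel=1300, emergency=1050, savings=650, taxes=500
Event 8 (deposit 400 to travel): travel: 1300 + 400 = 1700. Balances: travel=1700, emergency=1050, savings=650, taxes=500

Final balance of taxes: 500

Answer: 500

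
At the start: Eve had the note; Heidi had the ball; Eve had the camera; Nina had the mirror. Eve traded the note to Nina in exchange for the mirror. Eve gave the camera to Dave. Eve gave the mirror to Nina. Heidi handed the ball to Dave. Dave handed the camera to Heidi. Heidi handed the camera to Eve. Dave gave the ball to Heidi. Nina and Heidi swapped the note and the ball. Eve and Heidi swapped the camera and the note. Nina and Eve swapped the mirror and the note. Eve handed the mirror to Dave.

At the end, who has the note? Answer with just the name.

Tracking all object holders:
Start: note:Eve, ball:Heidi, camera:Eve, mirror:Nina
Event 1 (swap note<->mirror: now note:Nina, mirror:Eve). State: note:Nina, ball:Heidi, camera:Eve, mirror:Eve
Event 2 (give camera: Eve -> Dave). State: note:Nina, ball:Heidi, camera:Dave, mirror:Eve
Event 3 (give mirror: Eve -> Nina). State: note:Nina, ball:Heidi, camera:Dave, mirror:Nina
Event 4 (give ball: Heidi -> Dave). State: note:Nina, ball:Dave, camera:Dave, mirror:Nina
Event 5 (give camera: Dave -> Heidi). State: note:Nina, ball:Dave, camera:Heidi, mirror:Nina
Event 6 (give camera: Heidi -> Eve). State: note:Nina, ball:Dave, camera:Eve, mirror:Nina
Event 7 (give ball: Dave -> Heidi). State: note:Nina, ball:Heidi, camera:Eve, mirror:Nina
Event 8 (swap note<->ball: now note:Heidi, ball:Nina). State: note:Heidi, ball:Nina, camera:Eve, mirror:Nina
Event 9 (swap camera<->note: now camera:Heidi, note:Eve). State: note:Eve, ball:Nina, camera:Heidi, mirror:Nina
Event 10 (swap mirror<->note: now mirror:Eve, note:Nina). State: note:Nina, ball:Nina, camera:Heidi, mirror:Eve
Event 11 (give mirror: Eve -> Dave). State: note:Nina, ball:Nina, camera:Heidi, mirror:Dave

Final state: note:Nina, ball:Nina, camera:Heidi, mirror:Dave
The note is held by Nina.

Answer: Nina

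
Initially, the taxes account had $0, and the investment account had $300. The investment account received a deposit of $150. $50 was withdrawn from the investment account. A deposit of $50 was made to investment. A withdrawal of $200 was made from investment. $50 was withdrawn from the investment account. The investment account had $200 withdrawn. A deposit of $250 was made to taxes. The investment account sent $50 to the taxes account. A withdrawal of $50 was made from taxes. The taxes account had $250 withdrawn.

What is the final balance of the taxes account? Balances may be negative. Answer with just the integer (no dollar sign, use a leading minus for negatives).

Answer: 0

Derivation:
Tracking account balances step by step:
Start: taxes=0, investment=300
Event 1 (deposit 150 to investment): investment: 300 + 150 = 450. Balances: taxes=0, investment=450
Event 2 (withdraw 50 from investment): investment: 450 - 50 = 400. Balances: taxes=0, investment=400
Event 3 (deposit 50 to investment): investment: 400 + 50 = 450. Balances: taxes=0, investment=450
Event 4 (withdraw 200 from investment): investment: 450 - 200 = 250. Balances: taxes=0, investment=250
Event 5 (withdraw 50 from investment): investment: 250 - 50 = 200. Balances: taxes=0, investment=200
Event 6 (withdraw 200 from investment): investment: 200 - 200 = 0. Balances: taxes=0, investment=0
Event 7 (deposit 250 to taxes): taxes: 0 + 250 = 250. Balances: taxes=250, investment=0
Event 8 (transfer 50 investment -> taxes): investment: 0 - 50 = -50, taxes: 250 + 50 = 300. Balances: taxes=300, investment=-50
Event 9 (withdraw 50 from taxes): taxes: 300 - 50 = 250. Balances: taxes=250, investment=-50
Event 10 (withdraw 250 from taxes): taxes: 250 - 250 = 0. Balances: taxes=0, investment=-50

Final balance of taxes: 0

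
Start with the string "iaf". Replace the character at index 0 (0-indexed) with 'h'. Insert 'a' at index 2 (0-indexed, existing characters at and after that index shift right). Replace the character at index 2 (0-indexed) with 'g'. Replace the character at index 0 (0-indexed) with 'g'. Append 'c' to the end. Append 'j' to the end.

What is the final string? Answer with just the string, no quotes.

Applying each edit step by step:
Start: "iaf"
Op 1 (replace idx 0: 'i' -> 'h'): "iaf" -> "haf"
Op 2 (insert 'a' at idx 2): "haf" -> "haaf"
Op 3 (replace idx 2: 'a' -> 'g'): "haaf" -> "hagf"
Op 4 (replace idx 0: 'h' -> 'g'): "hagf" -> "gagf"
Op 5 (append 'c'): "gagf" -> "gagfc"
Op 6 (append 'j'): "gagfc" -> "gagfcj"

Answer: gagfcj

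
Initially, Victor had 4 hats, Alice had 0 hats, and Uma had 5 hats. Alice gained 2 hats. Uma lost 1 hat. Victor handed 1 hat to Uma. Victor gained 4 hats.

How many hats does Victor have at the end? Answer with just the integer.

Tracking counts step by step:
Start: Victor=4, Alice=0, Uma=5
Event 1 (Alice +2): Alice: 0 -> 2. State: Victor=4, Alice=2, Uma=5
Event 2 (Uma -1): Uma: 5 -> 4. State: Victor=4, Alice=2, Uma=4
Event 3 (Victor -> Uma, 1): Victor: 4 -> 3, Uma: 4 -> 5. State: Victor=3, Alice=2, Uma=5
Event 4 (Victor +4): Victor: 3 -> 7. State: Victor=7, Alice=2, Uma=5

Victor's final count: 7

Answer: 7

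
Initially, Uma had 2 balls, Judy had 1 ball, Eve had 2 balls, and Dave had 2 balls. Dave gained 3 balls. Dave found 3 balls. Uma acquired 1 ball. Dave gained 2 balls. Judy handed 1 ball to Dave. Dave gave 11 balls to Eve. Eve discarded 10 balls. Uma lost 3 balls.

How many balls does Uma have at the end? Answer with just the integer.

Answer: 0

Derivation:
Tracking counts step by step:
Start: Uma=2, Judy=1, Eve=2, Dave=2
Event 1 (Dave +3): Dave: 2 -> 5. State: Uma=2, Judy=1, Eve=2, Dave=5
Event 2 (Dave +3): Dave: 5 -> 8. State: Uma=2, Judy=1, Eve=2, Dave=8
Event 3 (Uma +1): Uma: 2 -> 3. State: Uma=3, Judy=1, Eve=2, Dave=8
Event 4 (Dave +2): Dave: 8 -> 10. State: Uma=3, Judy=1, Eve=2, Dave=10
Event 5 (Judy -> Dave, 1): Judy: 1 -> 0, Dave: 10 -> 11. State: Uma=3, Judy=0, Eve=2, Dave=11
Event 6 (Dave -> Eve, 11): Dave: 11 -> 0, Eve: 2 -> 13. State: Uma=3, Judy=0, Eve=13, Dave=0
Event 7 (Eve -10): Eve: 13 -> 3. State: Uma=3, Judy=0, Eve=3, Dave=0
Event 8 (Uma -3): Uma: 3 -> 0. State: Uma=0, Judy=0, Eve=3, Dave=0

Uma's final count: 0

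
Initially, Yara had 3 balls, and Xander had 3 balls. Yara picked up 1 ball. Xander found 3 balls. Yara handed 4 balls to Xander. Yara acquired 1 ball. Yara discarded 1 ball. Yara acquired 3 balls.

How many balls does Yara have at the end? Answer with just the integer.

Answer: 3

Derivation:
Tracking counts step by step:
Start: Yara=3, Xander=3
Event 1 (Yara +1): Yara: 3 -> 4. State: Yara=4, Xander=3
Event 2 (Xander +3): Xander: 3 -> 6. State: Yara=4, Xander=6
Event 3 (Yara -> Xander, 4): Yara: 4 -> 0, Xander: 6 -> 10. State: Yara=0, Xander=10
Event 4 (Yara +1): Yara: 0 -> 1. State: Yara=1, Xander=10
Event 5 (Yara -1): Yara: 1 -> 0. State: Yara=0, Xander=10
Event 6 (Yara +3): Yara: 0 -> 3. State: Yara=3, Xander=10

Yara's final count: 3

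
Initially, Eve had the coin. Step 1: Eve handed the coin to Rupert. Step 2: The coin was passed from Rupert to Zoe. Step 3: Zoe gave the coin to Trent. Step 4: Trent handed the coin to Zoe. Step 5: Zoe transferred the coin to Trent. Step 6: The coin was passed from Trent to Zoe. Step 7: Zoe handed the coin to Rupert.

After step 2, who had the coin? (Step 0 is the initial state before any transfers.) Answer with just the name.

Tracking the coin holder through step 2:
After step 0 (start): Eve
After step 1: Rupert
After step 2: Zoe

At step 2, the holder is Zoe.

Answer: Zoe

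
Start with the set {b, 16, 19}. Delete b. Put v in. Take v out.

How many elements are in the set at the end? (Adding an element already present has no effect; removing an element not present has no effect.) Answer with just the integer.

Tracking the set through each operation:
Start: {16, 19, b}
Event 1 (remove b): removed. Set: {16, 19}
Event 2 (add v): added. Set: {16, 19, v}
Event 3 (remove v): removed. Set: {16, 19}

Final set: {16, 19} (size 2)

Answer: 2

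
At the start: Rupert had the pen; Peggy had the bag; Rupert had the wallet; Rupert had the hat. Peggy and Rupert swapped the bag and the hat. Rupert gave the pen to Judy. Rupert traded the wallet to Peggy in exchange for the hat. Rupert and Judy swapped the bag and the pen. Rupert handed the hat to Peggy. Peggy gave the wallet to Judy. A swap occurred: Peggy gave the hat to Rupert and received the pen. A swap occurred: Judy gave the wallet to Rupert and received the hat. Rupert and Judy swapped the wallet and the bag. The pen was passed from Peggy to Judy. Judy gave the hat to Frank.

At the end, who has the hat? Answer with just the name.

Tracking all object holders:
Start: pen:Rupert, bag:Peggy, wallet:Rupert, hat:Rupert
Event 1 (swap bag<->hat: now bag:Rupert, hat:Peggy). State: pen:Rupert, bag:Rupert, wallet:Rupert, hat:Peggy
Event 2 (give pen: Rupert -> Judy). State: pen:Judy, bag:Rupert, wallet:Rupert, hat:Peggy
Event 3 (swap wallet<->hat: now wallet:Peggy, hat:Rupert). State: pen:Judy, bag:Rupert, wallet:Peggy, hat:Rupert
Event 4 (swap bag<->pen: now bag:Judy, pen:Rupert). State: pen:Rupert, bag:Judy, wallet:Peggy, hat:Rupert
Event 5 (give hat: Rupert -> Peggy). State: pen:Rupert, bag:Judy, wallet:Peggy, hat:Peggy
Event 6 (give wallet: Peggy -> Judy). State: pen:Rupert, bag:Judy, wallet:Judy, hat:Peggy
Event 7 (swap hat<->pen: now hat:Rupert, pen:Peggy). State: pen:Peggy, bag:Judy, wallet:Judy, hat:Rupert
Event 8 (swap wallet<->hat: now wallet:Rupert, hat:Judy). State: pen:Peggy, bag:Judy, wallet:Rupert, hat:Judy
Event 9 (swap wallet<->bag: now wallet:Judy, bag:Rupert). State: pen:Peggy, bag:Rupert, wallet:Judy, hat:Judy
Event 10 (give pen: Peggy -> Judy). State: pen:Judy, bag:Rupert, wallet:Judy, hat:Judy
Event 11 (give hat: Judy -> Frank). State: pen:Judy, bag:Rupert, wallet:Judy, hat:Frank

Final state: pen:Judy, bag:Rupert, wallet:Judy, hat:Frank
The hat is held by Frank.

Answer: Frank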